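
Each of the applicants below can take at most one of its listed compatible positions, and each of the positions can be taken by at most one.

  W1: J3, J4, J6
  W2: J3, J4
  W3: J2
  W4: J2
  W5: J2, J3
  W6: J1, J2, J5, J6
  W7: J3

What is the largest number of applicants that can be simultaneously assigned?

Unit-capacity flow: source→left, listed edges, right→sink; max matching = max flow.
Augmenting path W1→J3 (+1); matched 1.
Augmenting path W2→J4 (+1); matched 2.
Augmenting path W3→J2 (+1); matched 3.
Augmenting path W6→J1 (+1); matched 4.
Augmenting path W5→J3→W1→J6 (+1); matched 5.
No augmenting path remains; maximum matching = 5.
König certificate: {W1, W2, W6, J2, J3} is a vertex cover of size 5 (every listed pair touches it), so no matching can be larger.

5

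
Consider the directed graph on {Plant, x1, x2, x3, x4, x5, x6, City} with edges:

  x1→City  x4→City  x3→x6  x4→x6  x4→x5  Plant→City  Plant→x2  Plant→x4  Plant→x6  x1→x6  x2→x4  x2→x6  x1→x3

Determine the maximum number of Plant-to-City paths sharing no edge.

Assign every edge capacity 1; by Menger, the answer equals the max flow.
Path Plant→City (+1); total 1.
Path Plant→x4→City (+1); total 2.
No residual Plant→City path; max flow = 2.
Certifying cut of size 2: {Plant→City, x4→City}.

2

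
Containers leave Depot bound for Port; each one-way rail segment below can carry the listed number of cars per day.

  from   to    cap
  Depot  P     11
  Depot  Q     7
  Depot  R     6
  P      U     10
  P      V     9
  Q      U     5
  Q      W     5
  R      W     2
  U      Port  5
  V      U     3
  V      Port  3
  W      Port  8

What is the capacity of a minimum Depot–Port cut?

15

Augment Depot→P→U→Port: bottleneck 5, flow now 5.
Augment Depot→P→V→Port: bottleneck 3, flow now 8.
Augment Depot→Q→W→Port: bottleneck 5, flow now 13.
Augment Depot→R→W→Port: bottleneck 2, flow now 15.
No augmenting path remains; maximum flow = 15.
By max-flow min-cut, the minimum cut capacity equals the max flow.
In the residual graph, reachable from Depot: {Depot, P, Q, R, U, V}.
Min-cut edges: Q→W (5), R→W (2), U→Port (5), V→Port (3); capacity 5 + 2 + 5 + 3 = 15.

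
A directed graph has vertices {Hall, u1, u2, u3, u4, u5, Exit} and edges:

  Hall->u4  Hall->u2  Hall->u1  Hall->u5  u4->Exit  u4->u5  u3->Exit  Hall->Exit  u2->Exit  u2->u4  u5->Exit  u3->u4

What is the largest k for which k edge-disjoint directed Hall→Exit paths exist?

Assign every edge capacity 1; by Menger, the answer equals the max flow.
Path Hall→Exit (+1); total 1.
Path Hall→u2→Exit (+1); total 2.
Path Hall→u4→Exit (+1); total 3.
Path Hall→u5→Exit (+1); total 4.
No residual Hall→Exit path; max flow = 4.
Certifying cut of size 4: {Hall→Exit, Hall→u2, Hall→u4, Hall→u5}.

4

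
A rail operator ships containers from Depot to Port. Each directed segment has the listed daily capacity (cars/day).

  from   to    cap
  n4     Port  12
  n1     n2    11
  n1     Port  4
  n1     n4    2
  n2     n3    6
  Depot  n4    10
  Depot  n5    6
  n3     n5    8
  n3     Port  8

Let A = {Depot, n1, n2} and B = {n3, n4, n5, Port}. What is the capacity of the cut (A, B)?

Edges leaving {Depot, n1, n2}: Depot→n4 (10), Depot→n5 (6), n1→n4 (2), n1→Port (4), n2→n3 (6).
Cut capacity = 10 + 6 + 2 + 4 + 6 = 28.

28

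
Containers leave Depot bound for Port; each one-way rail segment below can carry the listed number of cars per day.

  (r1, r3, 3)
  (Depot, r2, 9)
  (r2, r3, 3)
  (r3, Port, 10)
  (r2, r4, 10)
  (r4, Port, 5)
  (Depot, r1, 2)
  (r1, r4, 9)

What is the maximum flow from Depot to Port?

Augment Depot→r1→r3→Port: bottleneck 2, flow now 2.
Augment Depot→r2→r3→Port: bottleneck 3, flow now 5.
Augment Depot→r2→r4→Port: bottleneck 5, flow now 10.
No augmenting path remains; maximum flow = 10.
In the residual graph, reachable from Depot: {Depot, r2, r4}.
Min-cut edges: Depot→r1 (2), r2→r3 (3), r4→Port (5); capacity 2 + 3 + 5 = 10.
This cut is saturated, so no flow can exceed 10.

10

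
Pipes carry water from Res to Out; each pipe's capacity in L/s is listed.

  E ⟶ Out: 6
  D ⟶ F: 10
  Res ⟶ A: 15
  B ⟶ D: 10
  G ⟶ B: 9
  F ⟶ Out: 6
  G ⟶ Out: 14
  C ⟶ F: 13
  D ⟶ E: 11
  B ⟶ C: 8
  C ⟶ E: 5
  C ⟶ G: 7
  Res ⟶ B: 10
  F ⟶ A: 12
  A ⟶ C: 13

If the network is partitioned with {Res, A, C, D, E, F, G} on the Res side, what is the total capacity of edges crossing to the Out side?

45

Edges leaving {Res, A, C, D, E, F, G}: Res→B (10), E→Out (6), F→Out (6), G→B (9), G→Out (14).
Cut capacity = 10 + 6 + 6 + 9 + 14 = 45.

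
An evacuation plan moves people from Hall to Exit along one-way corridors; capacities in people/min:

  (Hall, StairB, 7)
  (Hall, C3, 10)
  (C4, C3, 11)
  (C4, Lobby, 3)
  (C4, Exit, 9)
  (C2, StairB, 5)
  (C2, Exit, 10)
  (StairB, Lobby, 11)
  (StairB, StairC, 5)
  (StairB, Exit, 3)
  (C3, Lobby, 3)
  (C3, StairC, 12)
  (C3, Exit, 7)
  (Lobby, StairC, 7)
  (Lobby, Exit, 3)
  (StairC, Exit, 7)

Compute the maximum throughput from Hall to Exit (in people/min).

17

Augment Hall→StairB→Exit: bottleneck 3, flow now 3.
Augment Hall→C3→Exit: bottleneck 7, flow now 10.
Augment Hall→StairB→Lobby→Exit: bottleneck 3, flow now 13.
Augment Hall→StairB→StairC→Exit: bottleneck 1, flow now 14.
Augment Hall→C3→StairC→Exit: bottleneck 3, flow now 17.
No augmenting path remains; maximum flow = 17.
In the residual graph, reachable from Hall: {Hall}.
Min-cut edges: Hall→StairB (7), Hall→C3 (10); capacity 7 + 10 = 17.
This cut is saturated, so no flow can exceed 17.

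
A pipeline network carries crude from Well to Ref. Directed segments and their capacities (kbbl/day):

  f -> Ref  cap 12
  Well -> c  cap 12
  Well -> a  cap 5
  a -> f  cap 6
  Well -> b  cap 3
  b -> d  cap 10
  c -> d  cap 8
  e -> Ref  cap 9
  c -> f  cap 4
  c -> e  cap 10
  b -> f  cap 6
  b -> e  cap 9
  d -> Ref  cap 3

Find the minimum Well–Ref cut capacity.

Augment Well→a→f→Ref: bottleneck 5, flow now 5.
Augment Well→b→d→Ref: bottleneck 3, flow now 8.
Augment Well→c→e→Ref: bottleneck 9, flow now 17.
Augment Well→c→f→Ref: bottleneck 3, flow now 20.
No augmenting path remains; maximum flow = 20.
By max-flow min-cut, the minimum cut capacity equals the max flow.
In the residual graph, reachable from Well: {Well}.
Min-cut edges: Well→a (5), Well→b (3), Well→c (12); capacity 5 + 3 + 12 = 20.

20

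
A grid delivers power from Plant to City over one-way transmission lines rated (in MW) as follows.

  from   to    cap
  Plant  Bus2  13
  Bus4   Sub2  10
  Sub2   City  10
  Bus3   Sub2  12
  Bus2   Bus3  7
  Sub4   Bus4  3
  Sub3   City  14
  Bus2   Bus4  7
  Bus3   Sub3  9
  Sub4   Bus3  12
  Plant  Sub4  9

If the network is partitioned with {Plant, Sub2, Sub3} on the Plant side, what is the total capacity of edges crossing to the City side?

46

Edges leaving {Plant, Sub2, Sub3}: Plant→Bus2 (13), Plant→Sub4 (9), Sub2→City (10), Sub3→City (14).
Cut capacity = 13 + 9 + 10 + 14 = 46.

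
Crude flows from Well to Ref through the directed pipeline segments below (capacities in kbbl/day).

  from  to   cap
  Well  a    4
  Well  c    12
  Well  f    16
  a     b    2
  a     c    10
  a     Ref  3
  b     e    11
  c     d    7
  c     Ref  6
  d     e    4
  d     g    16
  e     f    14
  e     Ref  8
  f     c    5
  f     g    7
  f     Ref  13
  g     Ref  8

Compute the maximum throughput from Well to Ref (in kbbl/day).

Augment Well→a→Ref: bottleneck 3, flow now 3.
Augment Well→c→Ref: bottleneck 6, flow now 9.
Augment Well→f→Ref: bottleneck 13, flow now 22.
Augment Well→f→g→Ref: bottleneck 3, flow now 25.
Augment Well→a→b→e→Ref: bottleneck 1, flow now 26.
Augment Well→c→d→e→Ref: bottleneck 4, flow now 30.
Augment Well→c→d→g→Ref: bottleneck 2, flow now 32.
No augmenting path remains; maximum flow = 32.
In the residual graph, reachable from Well: {Well}.
Min-cut edges: Well→a (4), Well→c (12), Well→f (16); capacity 4 + 12 + 16 = 32.
This cut is saturated, so no flow can exceed 32.

32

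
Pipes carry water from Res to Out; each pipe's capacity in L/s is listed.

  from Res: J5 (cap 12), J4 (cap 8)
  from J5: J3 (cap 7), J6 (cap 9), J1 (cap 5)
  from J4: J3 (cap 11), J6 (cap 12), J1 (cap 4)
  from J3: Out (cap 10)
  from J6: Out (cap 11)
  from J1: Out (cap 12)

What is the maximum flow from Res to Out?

20

Augment Res→J5→J3→Out: bottleneck 7, flow now 7.
Augment Res→J5→J6→Out: bottleneck 5, flow now 12.
Augment Res→J4→J3→Out: bottleneck 3, flow now 15.
Augment Res→J4→J6→Out: bottleneck 5, flow now 20.
No augmenting path remains; maximum flow = 20.
In the residual graph, reachable from Res: {Res}.
Min-cut edges: Res→J5 (12), Res→J4 (8); capacity 12 + 8 = 20.
This cut is saturated, so no flow can exceed 20.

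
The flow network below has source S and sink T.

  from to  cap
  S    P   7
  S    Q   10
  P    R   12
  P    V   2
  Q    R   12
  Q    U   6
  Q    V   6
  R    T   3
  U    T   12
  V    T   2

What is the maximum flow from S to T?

11

Augment S→P→R→T: bottleneck 3, flow now 3.
Augment S→P→V→T: bottleneck 2, flow now 5.
Augment S→Q→U→T: bottleneck 6, flow now 11.
No augmenting path remains; maximum flow = 11.
In the residual graph, reachable from S: {S, P, Q, R, V}.
Min-cut edges: Q→U (6), R→T (3), V→T (2); capacity 6 + 3 + 2 = 11.
This cut is saturated, so no flow can exceed 11.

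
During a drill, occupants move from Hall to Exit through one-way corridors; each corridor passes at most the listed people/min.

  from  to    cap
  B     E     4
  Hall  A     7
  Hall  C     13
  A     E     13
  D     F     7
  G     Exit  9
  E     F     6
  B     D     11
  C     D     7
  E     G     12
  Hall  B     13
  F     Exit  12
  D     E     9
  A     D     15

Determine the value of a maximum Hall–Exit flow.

Augment Hall→A→D→F→Exit: bottleneck 7, flow now 7.
Augment Hall→B→E→F→Exit: bottleneck 4, flow now 11.
Augment Hall→B→D→E→F→Exit: bottleneck 1, flow now 12.
Augment Hall→B→D→E→G→Exit: bottleneck 8, flow now 20.
Augment Hall→C→D→A→E→G→Exit: bottleneck 1, flow now 21. (uses reverse residual edge)
No augmenting path remains; maximum flow = 21.
In the residual graph, reachable from Hall: {Hall, A, B, C, D, E, F, G}.
Min-cut edges: F→Exit (12), G→Exit (9); capacity 12 + 9 = 21.
This cut is saturated, so no flow can exceed 21.

21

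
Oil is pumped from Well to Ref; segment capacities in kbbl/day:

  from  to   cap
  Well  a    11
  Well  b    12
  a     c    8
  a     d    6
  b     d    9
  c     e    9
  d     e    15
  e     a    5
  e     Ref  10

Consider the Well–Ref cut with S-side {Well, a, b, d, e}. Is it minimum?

Given cut capacity: 8 + 10 = 18.
Augment Well→a→c→e→Ref: bottleneck 8, flow now 8.
Augment Well→a→d→e→Ref: bottleneck 2, flow now 10.
No augmenting path remains; maximum flow = 10.
In the residual graph, reachable from Well: {Well, a, b, c, d, e}.
Min-cut edges: e→Ref (10); capacity 10 = 10.
Cut capacity 18 exceeds the max flow 10, so it is not minimum.

No — its capacity is 18, but the minimum cut has capacity 10.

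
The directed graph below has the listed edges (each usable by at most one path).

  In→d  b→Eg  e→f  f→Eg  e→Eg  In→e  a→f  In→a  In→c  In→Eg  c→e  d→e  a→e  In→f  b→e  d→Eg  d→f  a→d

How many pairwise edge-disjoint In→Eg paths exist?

4

Assign every edge capacity 1; by Menger, the answer equals the max flow.
Path In→Eg (+1); total 1.
Path In→d→Eg (+1); total 2.
Path In→e→Eg (+1); total 3.
Path In→f→Eg (+1); total 4.
No residual In→Eg path; max flow = 4.
Certifying cut of size 4: {In→Eg, d→Eg, e→Eg, f→Eg}.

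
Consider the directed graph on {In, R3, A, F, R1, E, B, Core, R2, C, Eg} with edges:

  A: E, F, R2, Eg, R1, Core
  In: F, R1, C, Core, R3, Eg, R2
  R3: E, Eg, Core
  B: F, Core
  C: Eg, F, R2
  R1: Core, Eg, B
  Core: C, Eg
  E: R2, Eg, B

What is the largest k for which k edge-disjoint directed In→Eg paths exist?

Assign every edge capacity 1; by Menger, the answer equals the max flow.
Path In→Eg (+1); total 1.
Path In→R3→Eg (+1); total 2.
Path In→R1→Eg (+1); total 3.
Path In→Core→Eg (+1); total 4.
Path In→C→Eg (+1); total 5.
No residual In→Eg path; max flow = 5.
Certifying cut of size 5: {In→C, In→Core, In→Eg, In→R1, In→R3}.

5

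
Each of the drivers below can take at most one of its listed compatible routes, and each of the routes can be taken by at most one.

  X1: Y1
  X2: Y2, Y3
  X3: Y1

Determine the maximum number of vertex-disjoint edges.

2

Unit-capacity flow: source→left, listed edges, right→sink; max matching = max flow.
Augmenting path X1→Y1 (+1); matched 1.
Augmenting path X2→Y2 (+1); matched 2.
No augmenting path remains; maximum matching = 2.
König certificate: {X2, Y1} is a vertex cover of size 2 (every listed pair touches it), so no matching can be larger.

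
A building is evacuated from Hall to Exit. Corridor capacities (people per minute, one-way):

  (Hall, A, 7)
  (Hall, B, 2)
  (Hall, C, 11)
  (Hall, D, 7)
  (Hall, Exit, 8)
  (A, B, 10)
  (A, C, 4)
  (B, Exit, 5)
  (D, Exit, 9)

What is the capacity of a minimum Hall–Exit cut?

20

Augment Hall→Exit: bottleneck 8, flow now 8.
Augment Hall→B→Exit: bottleneck 2, flow now 10.
Augment Hall→D→Exit: bottleneck 7, flow now 17.
Augment Hall→A→B→Exit: bottleneck 3, flow now 20.
No augmenting path remains; maximum flow = 20.
By max-flow min-cut, the minimum cut capacity equals the max flow.
In the residual graph, reachable from Hall: {Hall, A, B, C}.
Min-cut edges: Hall→D (7), Hall→Exit (8), B→Exit (5); capacity 7 + 8 + 5 = 20.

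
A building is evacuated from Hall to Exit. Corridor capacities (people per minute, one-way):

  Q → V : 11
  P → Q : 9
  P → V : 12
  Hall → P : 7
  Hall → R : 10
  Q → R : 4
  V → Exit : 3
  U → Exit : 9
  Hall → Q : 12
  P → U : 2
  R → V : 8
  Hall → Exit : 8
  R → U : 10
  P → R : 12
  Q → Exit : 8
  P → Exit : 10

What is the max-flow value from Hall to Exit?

35

Augment Hall→Exit: bottleneck 8, flow now 8.
Augment Hall→P→Exit: bottleneck 7, flow now 15.
Augment Hall→Q→Exit: bottleneck 8, flow now 23.
Augment Hall→Q→V→Exit: bottleneck 3, flow now 26.
Augment Hall→R→U→Exit: bottleneck 9, flow now 35.
No augmenting path remains; maximum flow = 35.
In the residual graph, reachable from Hall: {Hall, Q, R, U, V}.
Min-cut edges: Hall→P (7), Hall→Exit (8), Q→Exit (8), U→Exit (9), V→Exit (3); capacity 7 + 8 + 8 + 9 + 3 = 35.
This cut is saturated, so no flow can exceed 35.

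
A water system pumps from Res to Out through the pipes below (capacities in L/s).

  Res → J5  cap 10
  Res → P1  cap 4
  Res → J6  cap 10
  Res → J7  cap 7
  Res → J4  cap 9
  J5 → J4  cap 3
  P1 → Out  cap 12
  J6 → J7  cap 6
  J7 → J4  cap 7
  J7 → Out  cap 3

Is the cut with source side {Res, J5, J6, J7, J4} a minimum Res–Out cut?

Given cut capacity: 4 + 3 = 7.
Augment Res→P1→Out: bottleneck 4, flow now 4.
Augment Res→J7→Out: bottleneck 3, flow now 7.
No augmenting path remains; maximum flow = 7.
Cut capacity 7 equals the max flow, so it is a minimum cut.

Yes — it is a minimum cut (capacity 7).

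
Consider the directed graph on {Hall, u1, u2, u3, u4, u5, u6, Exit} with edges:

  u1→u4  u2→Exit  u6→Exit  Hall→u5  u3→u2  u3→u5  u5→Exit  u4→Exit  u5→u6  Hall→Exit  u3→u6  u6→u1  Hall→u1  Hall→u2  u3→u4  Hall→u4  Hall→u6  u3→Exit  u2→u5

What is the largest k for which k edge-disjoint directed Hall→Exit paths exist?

5

Assign every edge capacity 1; by Menger, the answer equals the max flow.
Path Hall→Exit (+1); total 1.
Path Hall→u2→Exit (+1); total 2.
Path Hall→u4→Exit (+1); total 3.
Path Hall→u5→Exit (+1); total 4.
Path Hall→u6→Exit (+1); total 5.
No residual Hall→Exit path; max flow = 5.
Certifying cut of size 5: {Hall→Exit, Hall→u2, Hall→u5, Hall→u6, u4→Exit}.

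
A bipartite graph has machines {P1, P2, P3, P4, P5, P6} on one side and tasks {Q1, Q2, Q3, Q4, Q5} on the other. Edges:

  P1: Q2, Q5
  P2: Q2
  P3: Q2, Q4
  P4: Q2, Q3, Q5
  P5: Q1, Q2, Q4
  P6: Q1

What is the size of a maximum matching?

5

Unit-capacity flow: source→left, listed edges, right→sink; max matching = max flow.
Augmenting path P1→Q2 (+1); matched 1.
Augmenting path P3→Q4 (+1); matched 2.
Augmenting path P4→Q3 (+1); matched 3.
Augmenting path P5→Q1 (+1); matched 4.
Augmenting path P2→Q2→P1→Q5 (+1); matched 5.
No augmenting path remains; maximum matching = 5.
König certificate: {P1, P4, Q1, Q2, Q4} is a vertex cover of size 5 (every listed pair touches it), so no matching can be larger.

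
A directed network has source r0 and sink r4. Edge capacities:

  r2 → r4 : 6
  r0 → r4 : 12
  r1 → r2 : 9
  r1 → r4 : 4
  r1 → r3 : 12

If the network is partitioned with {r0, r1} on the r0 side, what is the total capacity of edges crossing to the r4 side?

37

Edges leaving {r0, r1}: r0→r4 (12), r1→r2 (9), r1→r3 (12), r1→r4 (4).
Cut capacity = 12 + 9 + 12 + 4 = 37.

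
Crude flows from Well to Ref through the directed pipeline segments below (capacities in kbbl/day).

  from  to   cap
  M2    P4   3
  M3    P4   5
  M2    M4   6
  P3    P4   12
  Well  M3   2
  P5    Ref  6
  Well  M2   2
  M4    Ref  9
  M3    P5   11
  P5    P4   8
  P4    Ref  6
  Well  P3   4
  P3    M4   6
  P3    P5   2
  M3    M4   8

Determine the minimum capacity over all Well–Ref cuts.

Augment Well→M2→M4→Ref: bottleneck 2, flow now 2.
Augment Well→M3→P5→Ref: bottleneck 2, flow now 4.
Augment Well→P3→P5→Ref: bottleneck 2, flow now 6.
Augment Well→P3→M4→Ref: bottleneck 2, flow now 8.
No augmenting path remains; maximum flow = 8.
By max-flow min-cut, the minimum cut capacity equals the max flow.
In the residual graph, reachable from Well: {Well}.
Min-cut edges: Well→M2 (2), Well→M3 (2), Well→P3 (4); capacity 2 + 2 + 4 = 8.

8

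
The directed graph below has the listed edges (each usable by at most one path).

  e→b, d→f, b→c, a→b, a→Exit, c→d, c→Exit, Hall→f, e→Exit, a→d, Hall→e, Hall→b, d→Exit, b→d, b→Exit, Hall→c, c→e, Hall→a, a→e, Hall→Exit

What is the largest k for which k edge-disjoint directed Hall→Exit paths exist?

5

Assign every edge capacity 1; by Menger, the answer equals the max flow.
Path Hall→Exit (+1); total 1.
Path Hall→a→Exit (+1); total 2.
Path Hall→b→Exit (+1); total 3.
Path Hall→c→Exit (+1); total 4.
Path Hall→e→Exit (+1); total 5.
No residual Hall→Exit path; max flow = 5.
Certifying cut of size 5: {Hall→Exit, Hall→a, Hall→b, Hall→c, Hall→e}.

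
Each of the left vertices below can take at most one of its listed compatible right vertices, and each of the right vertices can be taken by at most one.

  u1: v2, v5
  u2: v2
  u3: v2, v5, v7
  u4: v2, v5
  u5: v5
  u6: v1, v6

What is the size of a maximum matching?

4

Unit-capacity flow: source→left, listed edges, right→sink; max matching = max flow.
Augmenting path u1→v2 (+1); matched 1.
Augmenting path u3→v5 (+1); matched 2.
Augmenting path u6→v1 (+1); matched 3.
Augmenting path u4→v5→u3→v7 (+1); matched 4.
No augmenting path remains; maximum matching = 4.
König certificate: {u3, u6, v2, v5} is a vertex cover of size 4 (every listed pair touches it), so no matching can be larger.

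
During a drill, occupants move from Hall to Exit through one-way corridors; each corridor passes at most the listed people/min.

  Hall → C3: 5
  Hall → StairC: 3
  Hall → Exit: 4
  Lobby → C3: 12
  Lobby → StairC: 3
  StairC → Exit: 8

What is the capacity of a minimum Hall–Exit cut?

Augment Hall→Exit: bottleneck 4, flow now 4.
Augment Hall→StairC→Exit: bottleneck 3, flow now 7.
No augmenting path remains; maximum flow = 7.
By max-flow min-cut, the minimum cut capacity equals the max flow.
In the residual graph, reachable from Hall: {Hall, C3}.
Min-cut edges: Hall→StairC (3), Hall→Exit (4); capacity 3 + 4 = 7.

7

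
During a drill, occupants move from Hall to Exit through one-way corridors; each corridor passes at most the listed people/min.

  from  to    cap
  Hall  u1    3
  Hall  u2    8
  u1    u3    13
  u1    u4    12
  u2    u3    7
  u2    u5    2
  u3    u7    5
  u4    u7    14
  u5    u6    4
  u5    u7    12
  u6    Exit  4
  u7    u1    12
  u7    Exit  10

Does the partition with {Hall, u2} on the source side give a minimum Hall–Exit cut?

Given cut capacity: 3 + 7 + 2 = 12.
Augment Hall→u1→u3→u7→Exit: bottleneck 3, flow now 3.
Augment Hall→u2→u3→u7→Exit: bottleneck 2, flow now 5.
Augment Hall→u2→u5→u6→Exit: bottleneck 2, flow now 7.
Augment Hall→u2→u3→u1→u4→u7→Exit: bottleneck 3, flow now 10. (uses reverse residual edge)
No augmenting path remains; maximum flow = 10.
In the residual graph, reachable from Hall: {Hall, u2, u3}.
Min-cut edges: Hall→u1 (3), u2→u5 (2), u3→u7 (5); capacity 3 + 2 + 5 = 10.
Cut capacity 12 exceeds the max flow 10, so it is not minimum.

No — its capacity is 12, but the minimum cut has capacity 10.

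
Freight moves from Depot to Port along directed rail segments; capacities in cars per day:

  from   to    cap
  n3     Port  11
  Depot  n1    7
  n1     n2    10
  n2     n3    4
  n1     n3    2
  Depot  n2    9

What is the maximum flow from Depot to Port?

Augment Depot→n1→n3→Port: bottleneck 2, flow now 2.
Augment Depot→n2→n3→Port: bottleneck 4, flow now 6.
No augmenting path remains; maximum flow = 6.
In the residual graph, reachable from Depot: {Depot, n1, n2}.
Min-cut edges: n1→n3 (2), n2→n3 (4); capacity 2 + 4 = 6.
This cut is saturated, so no flow can exceed 6.

6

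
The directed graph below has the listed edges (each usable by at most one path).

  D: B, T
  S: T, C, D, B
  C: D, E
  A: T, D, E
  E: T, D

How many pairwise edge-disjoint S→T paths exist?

3

Assign every edge capacity 1; by Menger, the answer equals the max flow.
Path S→T (+1); total 1.
Path S→D→T (+1); total 2.
Path S→C→E→T (+1); total 3.
No residual S→T path; max flow = 3.
Certifying cut of size 3: {S→C, S→D, S→T}.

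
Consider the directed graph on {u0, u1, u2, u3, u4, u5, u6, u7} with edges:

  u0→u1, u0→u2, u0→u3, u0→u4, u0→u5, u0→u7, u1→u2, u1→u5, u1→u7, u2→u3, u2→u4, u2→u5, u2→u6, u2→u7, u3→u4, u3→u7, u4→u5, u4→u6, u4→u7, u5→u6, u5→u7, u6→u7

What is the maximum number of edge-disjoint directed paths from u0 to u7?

6

Assign every edge capacity 1; by Menger, the answer equals the max flow.
Path u0→u7 (+1); total 1.
Path u0→u1→u7 (+1); total 2.
Path u0→u2→u7 (+1); total 3.
Path u0→u3→u7 (+1); total 4.
Path u0→u4→u7 (+1); total 5.
Path u0→u5→u7 (+1); total 6.
No residual u0→u7 path; max flow = 6.
Certifying cut of size 6: {u0→u1, u0→u2, u0→u3, u0→u4, u0→u5, u0→u7}.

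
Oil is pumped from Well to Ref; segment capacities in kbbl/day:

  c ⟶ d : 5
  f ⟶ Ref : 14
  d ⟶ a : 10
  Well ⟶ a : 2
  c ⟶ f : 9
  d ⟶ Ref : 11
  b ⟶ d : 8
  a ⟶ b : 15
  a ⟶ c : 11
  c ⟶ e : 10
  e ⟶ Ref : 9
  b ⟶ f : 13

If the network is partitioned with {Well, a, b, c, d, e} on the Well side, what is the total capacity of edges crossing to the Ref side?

Edges leaving {Well, a, b, c, d, e}: b→f (13), c→f (9), d→Ref (11), e→Ref (9).
Cut capacity = 13 + 9 + 11 + 9 = 42.

42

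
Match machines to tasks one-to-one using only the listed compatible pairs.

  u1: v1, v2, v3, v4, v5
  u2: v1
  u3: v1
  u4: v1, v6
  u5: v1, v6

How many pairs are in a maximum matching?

Unit-capacity flow: source→left, listed edges, right→sink; max matching = max flow.
Augmenting path u1→v1 (+1); matched 1.
Augmenting path u4→v6 (+1); matched 2.
Augmenting path u2→v1→u1→v2 (+1); matched 3.
No augmenting path remains; maximum matching = 3.
König certificate: {u1, v1, v6} is a vertex cover of size 3 (every listed pair touches it), so no matching can be larger.

3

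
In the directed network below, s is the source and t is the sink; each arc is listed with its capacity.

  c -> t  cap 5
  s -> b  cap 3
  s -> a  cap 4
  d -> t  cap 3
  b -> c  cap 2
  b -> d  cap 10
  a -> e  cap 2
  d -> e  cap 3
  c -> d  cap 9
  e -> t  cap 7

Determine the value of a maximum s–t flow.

5

Augment s→a→e→t: bottleneck 2, flow now 2.
Augment s→b→c→t: bottleneck 2, flow now 4.
Augment s→b→d→t: bottleneck 1, flow now 5.
No augmenting path remains; maximum flow = 5.
In the residual graph, reachable from s: {s, a}.
Min-cut edges: s→b (3), a→e (2); capacity 3 + 2 = 5.
This cut is saturated, so no flow can exceed 5.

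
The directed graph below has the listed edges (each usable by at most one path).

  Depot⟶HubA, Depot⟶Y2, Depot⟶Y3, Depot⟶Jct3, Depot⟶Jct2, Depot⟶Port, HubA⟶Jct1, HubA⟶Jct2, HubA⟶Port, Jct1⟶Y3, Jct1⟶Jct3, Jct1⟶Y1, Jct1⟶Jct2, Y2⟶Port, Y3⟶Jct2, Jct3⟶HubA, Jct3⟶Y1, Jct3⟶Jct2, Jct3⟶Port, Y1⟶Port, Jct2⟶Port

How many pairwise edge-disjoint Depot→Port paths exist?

Assign every edge capacity 1; by Menger, the answer equals the max flow.
Path Depot→Port (+1); total 1.
Path Depot→HubA→Port (+1); total 2.
Path Depot→Y2→Port (+1); total 3.
Path Depot→Jct3→Port (+1); total 4.
Path Depot→Jct2→Port (+1); total 5.
No residual Depot→Port path; max flow = 5.
Certifying cut of size 5: {Depot→HubA, Depot→Jct3, Depot→Port, Depot→Y2, Jct2→Port}.

5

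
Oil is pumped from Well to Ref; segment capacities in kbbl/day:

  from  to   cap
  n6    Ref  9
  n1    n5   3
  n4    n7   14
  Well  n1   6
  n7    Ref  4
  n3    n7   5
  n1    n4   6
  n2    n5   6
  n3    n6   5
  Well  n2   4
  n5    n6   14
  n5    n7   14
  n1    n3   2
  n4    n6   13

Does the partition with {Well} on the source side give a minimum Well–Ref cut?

Given cut capacity: 6 + 4 = 10.
Augment Well→n1→n3→n6→Ref: bottleneck 2, flow now 2.
Augment Well→n1→n4→n6→Ref: bottleneck 4, flow now 6.
Augment Well→n2→n5→n6→Ref: bottleneck 3, flow now 9.
Augment Well→n2→n5→n7→Ref: bottleneck 1, flow now 10.
No augmenting path remains; maximum flow = 10.
Cut capacity 10 equals the max flow, so it is a minimum cut.

Yes — it is a minimum cut (capacity 10).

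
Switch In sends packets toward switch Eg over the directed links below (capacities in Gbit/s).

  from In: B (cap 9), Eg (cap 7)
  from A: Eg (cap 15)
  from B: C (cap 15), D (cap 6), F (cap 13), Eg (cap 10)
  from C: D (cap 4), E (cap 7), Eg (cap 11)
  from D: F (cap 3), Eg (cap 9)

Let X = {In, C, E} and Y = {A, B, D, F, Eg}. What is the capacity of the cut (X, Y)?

Edges leaving {In, C, E}: In→B (9), In→Eg (7), C→D (4), C→Eg (11).
Cut capacity = 9 + 7 + 4 + 11 = 31.

31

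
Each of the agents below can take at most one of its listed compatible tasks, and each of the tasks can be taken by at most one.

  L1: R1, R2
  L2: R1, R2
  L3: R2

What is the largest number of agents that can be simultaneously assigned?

Unit-capacity flow: source→left, listed edges, right→sink; max matching = max flow.
Augmenting path L1→R1 (+1); matched 1.
Augmenting path L2→R2 (+1); matched 2.
No augmenting path remains; maximum matching = 2.
König certificate: {R1, R2} is a vertex cover of size 2 (every listed pair touches it), so no matching can be larger.

2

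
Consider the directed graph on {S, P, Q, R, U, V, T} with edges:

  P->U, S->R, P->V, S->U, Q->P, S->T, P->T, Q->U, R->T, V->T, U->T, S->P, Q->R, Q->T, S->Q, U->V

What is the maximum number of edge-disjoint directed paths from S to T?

Assign every edge capacity 1; by Menger, the answer equals the max flow.
Path S→T (+1); total 1.
Path S→P→T (+1); total 2.
Path S→Q→T (+1); total 3.
Path S→R→T (+1); total 4.
Path S→U→T (+1); total 5.
No residual S→T path; max flow = 5.
Certifying cut of size 5: {S→P, S→Q, S→R, S→T, S→U}.

5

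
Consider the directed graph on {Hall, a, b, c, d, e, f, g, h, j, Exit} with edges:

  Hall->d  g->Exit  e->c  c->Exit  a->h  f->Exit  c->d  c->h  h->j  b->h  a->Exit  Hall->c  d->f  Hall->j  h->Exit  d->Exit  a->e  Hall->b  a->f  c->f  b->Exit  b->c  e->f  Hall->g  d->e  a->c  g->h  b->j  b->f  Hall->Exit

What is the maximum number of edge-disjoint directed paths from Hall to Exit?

Assign every edge capacity 1; by Menger, the answer equals the max flow.
Path Hall→Exit (+1); total 1.
Path Hall→b→Exit (+1); total 2.
Path Hall→c→Exit (+1); total 3.
Path Hall→d→Exit (+1); total 4.
Path Hall→g→Exit (+1); total 5.
No residual Hall→Exit path; max flow = 5.
Certifying cut of size 5: {Hall→Exit, Hall→b, Hall→c, Hall→d, Hall→g}.

5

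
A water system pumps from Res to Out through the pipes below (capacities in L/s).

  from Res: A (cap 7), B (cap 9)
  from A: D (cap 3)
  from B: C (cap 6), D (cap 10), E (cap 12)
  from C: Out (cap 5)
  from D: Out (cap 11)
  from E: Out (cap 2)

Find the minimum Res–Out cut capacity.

Augment Res→A→D→Out: bottleneck 3, flow now 3.
Augment Res→B→C→Out: bottleneck 5, flow now 8.
Augment Res→B→D→Out: bottleneck 4, flow now 12.
No augmenting path remains; maximum flow = 12.
By max-flow min-cut, the minimum cut capacity equals the max flow.
In the residual graph, reachable from Res: {Res, A}.
Min-cut edges: Res→B (9), A→D (3); capacity 9 + 3 = 12.

12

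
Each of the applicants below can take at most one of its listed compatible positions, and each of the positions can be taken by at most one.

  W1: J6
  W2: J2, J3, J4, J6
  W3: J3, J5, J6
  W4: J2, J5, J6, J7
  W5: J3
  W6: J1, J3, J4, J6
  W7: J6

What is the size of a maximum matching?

6

Unit-capacity flow: source→left, listed edges, right→sink; max matching = max flow.
Augmenting path W1→J6 (+1); matched 1.
Augmenting path W2→J2 (+1); matched 2.
Augmenting path W3→J3 (+1); matched 3.
Augmenting path W4→J5 (+1); matched 4.
Augmenting path W6→J1 (+1); matched 5.
Augmenting path W5→J3→W3→J5→W4→J7 (+1); matched 6.
No augmenting path remains; maximum matching = 6.
König certificate: {W2, W3, W4, W5, W6, J6} is a vertex cover of size 6 (every listed pair touches it), so no matching can be larger.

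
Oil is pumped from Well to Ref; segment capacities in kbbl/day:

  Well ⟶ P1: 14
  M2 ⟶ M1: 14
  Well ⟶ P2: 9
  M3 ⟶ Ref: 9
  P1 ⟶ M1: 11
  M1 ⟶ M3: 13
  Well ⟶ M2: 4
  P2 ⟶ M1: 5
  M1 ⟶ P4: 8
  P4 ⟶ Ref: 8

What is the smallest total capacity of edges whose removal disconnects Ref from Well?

17

Augment Well→P1→M1→M3→Ref: bottleneck 9, flow now 9.
Augment Well→P1→M1→P4→Ref: bottleneck 2, flow now 11.
Augment Well→P2→M1→P4→Ref: bottleneck 5, flow now 16.
Augment Well→M2→M1→P4→Ref: bottleneck 1, flow now 17.
No augmenting path remains; maximum flow = 17.
By max-flow min-cut, the minimum cut capacity equals the max flow.
In the residual graph, reachable from Well: {Well, P1, P2, M2, M1, M3}.
Min-cut edges: M1→P4 (8), M3→Ref (9); capacity 8 + 9 = 17.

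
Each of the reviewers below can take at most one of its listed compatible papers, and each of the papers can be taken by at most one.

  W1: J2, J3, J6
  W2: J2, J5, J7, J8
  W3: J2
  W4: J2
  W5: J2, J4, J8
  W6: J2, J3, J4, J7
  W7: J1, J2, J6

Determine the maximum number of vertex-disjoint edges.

Unit-capacity flow: source→left, listed edges, right→sink; max matching = max flow.
Augmenting path W1→J2 (+1); matched 1.
Augmenting path W2→J5 (+1); matched 2.
Augmenting path W5→J4 (+1); matched 3.
Augmenting path W6→J3 (+1); matched 4.
Augmenting path W7→J1 (+1); matched 5.
Augmenting path W3→J2→W1→J6 (+1); matched 6.
No augmenting path remains; maximum matching = 6.
König certificate: {W1, W2, W5, W6, W7, J2} is a vertex cover of size 6 (every listed pair touches it), so no matching can be larger.

6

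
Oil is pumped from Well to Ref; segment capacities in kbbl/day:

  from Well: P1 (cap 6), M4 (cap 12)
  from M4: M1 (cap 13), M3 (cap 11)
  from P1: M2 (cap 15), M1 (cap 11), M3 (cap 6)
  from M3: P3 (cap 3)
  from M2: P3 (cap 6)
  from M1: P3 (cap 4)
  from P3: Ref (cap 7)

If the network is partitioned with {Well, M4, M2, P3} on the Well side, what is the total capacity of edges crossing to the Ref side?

37

Edges leaving {Well, M4, M2, P3}: Well→P1 (6), M4→M3 (11), M4→M1 (13), P3→Ref (7).
Cut capacity = 6 + 11 + 13 + 7 = 37.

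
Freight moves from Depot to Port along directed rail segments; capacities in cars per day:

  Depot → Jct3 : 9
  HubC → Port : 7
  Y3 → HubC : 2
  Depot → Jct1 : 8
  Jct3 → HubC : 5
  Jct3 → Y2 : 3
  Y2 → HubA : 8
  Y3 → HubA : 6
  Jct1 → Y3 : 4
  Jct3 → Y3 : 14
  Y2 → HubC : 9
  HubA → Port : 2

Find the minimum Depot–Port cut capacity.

9

Augment Depot→Jct3→HubC→Port: bottleneck 5, flow now 5.
Augment Depot→Jct3→Y2→HubA→Port: bottleneck 2, flow now 7.
Augment Depot→Jct3→Y2→HubC→Port: bottleneck 1, flow now 8.
Augment Depot→Jct3→Y3→HubC→Port: bottleneck 1, flow now 9.
No augmenting path remains; maximum flow = 9.
By max-flow min-cut, the minimum cut capacity equals the max flow.
In the residual graph, reachable from Depot: {Depot, Jct3, Jct1, Y2, Y3, HubA, HubC}.
Min-cut edges: HubA→Port (2), HubC→Port (7); capacity 2 + 7 = 9.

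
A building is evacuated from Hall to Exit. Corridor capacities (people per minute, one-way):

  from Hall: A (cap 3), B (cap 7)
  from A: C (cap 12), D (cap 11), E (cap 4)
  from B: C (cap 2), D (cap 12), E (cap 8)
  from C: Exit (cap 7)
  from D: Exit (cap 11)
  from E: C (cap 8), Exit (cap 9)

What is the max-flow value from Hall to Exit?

10

Augment Hall→A→C→Exit: bottleneck 3, flow now 3.
Augment Hall→B→C→Exit: bottleneck 2, flow now 5.
Augment Hall→B→D→Exit: bottleneck 5, flow now 10.
No augmenting path remains; maximum flow = 10.
In the residual graph, reachable from Hall: {Hall}.
Min-cut edges: Hall→A (3), Hall→B (7); capacity 3 + 7 = 10.
This cut is saturated, so no flow can exceed 10.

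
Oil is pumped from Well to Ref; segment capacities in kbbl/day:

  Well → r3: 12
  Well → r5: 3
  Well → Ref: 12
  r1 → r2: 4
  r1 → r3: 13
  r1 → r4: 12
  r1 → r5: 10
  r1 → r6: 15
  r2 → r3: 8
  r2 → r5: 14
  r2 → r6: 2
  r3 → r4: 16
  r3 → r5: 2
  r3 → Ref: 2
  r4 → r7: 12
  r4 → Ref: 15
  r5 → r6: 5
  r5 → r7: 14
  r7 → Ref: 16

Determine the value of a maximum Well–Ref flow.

Augment Well→Ref: bottleneck 12, flow now 12.
Augment Well→r3→Ref: bottleneck 2, flow now 14.
Augment Well→r3→r4→Ref: bottleneck 10, flow now 24.
Augment Well→r5→r7→Ref: bottleneck 3, flow now 27.
No augmenting path remains; maximum flow = 27.
In the residual graph, reachable from Well: {Well}.
Min-cut edges: Well→r3 (12), Well→r5 (3), Well→Ref (12); capacity 12 + 3 + 12 = 27.
This cut is saturated, so no flow can exceed 27.

27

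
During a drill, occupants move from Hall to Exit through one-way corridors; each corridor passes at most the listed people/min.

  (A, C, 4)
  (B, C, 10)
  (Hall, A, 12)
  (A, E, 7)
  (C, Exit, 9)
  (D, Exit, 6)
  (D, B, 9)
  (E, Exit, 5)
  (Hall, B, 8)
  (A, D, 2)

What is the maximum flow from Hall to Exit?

16

Augment Hall→A→C→Exit: bottleneck 4, flow now 4.
Augment Hall→A→D→Exit: bottleneck 2, flow now 6.
Augment Hall→A→E→Exit: bottleneck 5, flow now 11.
Augment Hall→B→C→Exit: bottleneck 5, flow now 16.
No augmenting path remains; maximum flow = 16.
In the residual graph, reachable from Hall: {Hall, A, B, C, E}.
Min-cut edges: A→D (2), C→Exit (9), E→Exit (5); capacity 2 + 9 + 5 = 16.
This cut is saturated, so no flow can exceed 16.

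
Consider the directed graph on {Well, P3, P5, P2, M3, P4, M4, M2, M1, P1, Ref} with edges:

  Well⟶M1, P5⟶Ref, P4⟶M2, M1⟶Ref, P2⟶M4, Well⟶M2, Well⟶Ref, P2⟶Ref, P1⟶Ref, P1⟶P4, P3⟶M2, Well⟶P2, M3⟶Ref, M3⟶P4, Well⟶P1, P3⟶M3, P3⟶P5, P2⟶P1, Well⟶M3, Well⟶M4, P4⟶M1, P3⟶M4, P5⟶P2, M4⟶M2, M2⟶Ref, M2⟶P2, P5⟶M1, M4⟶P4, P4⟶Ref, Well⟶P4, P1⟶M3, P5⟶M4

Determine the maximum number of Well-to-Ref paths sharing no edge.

Assign every edge capacity 1; by Menger, the answer equals the max flow.
Path Well→Ref (+1); total 1.
Path Well→P2→Ref (+1); total 2.
Path Well→M3→Ref (+1); total 3.
Path Well→P4→Ref (+1); total 4.
Path Well→M2→Ref (+1); total 5.
Path Well→M1→Ref (+1); total 6.
Path Well→P1→Ref (+1); total 7.
No residual Well→Ref path; max flow = 7.
Certifying cut of size 7: {M1→Ref, M2→Ref, M3→Ref, P1→Ref, P2→Ref, P4→Ref, Well→Ref}.

7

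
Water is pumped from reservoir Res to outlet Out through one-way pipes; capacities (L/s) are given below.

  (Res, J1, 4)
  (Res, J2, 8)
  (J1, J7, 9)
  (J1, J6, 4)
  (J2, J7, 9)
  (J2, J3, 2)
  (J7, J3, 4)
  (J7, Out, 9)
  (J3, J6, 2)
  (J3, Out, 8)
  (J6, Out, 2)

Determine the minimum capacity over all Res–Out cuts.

12

Augment Res→J1→J7→Out: bottleneck 4, flow now 4.
Augment Res→J2→J7→Out: bottleneck 5, flow now 9.
Augment Res→J2→J3→Out: bottleneck 2, flow now 11.
Augment Res→J2→J7→J3→Out: bottleneck 1, flow now 12.
No augmenting path remains; maximum flow = 12.
By max-flow min-cut, the minimum cut capacity equals the max flow.
In the residual graph, reachable from Res: {Res}.
Min-cut edges: Res→J1 (4), Res→J2 (8); capacity 4 + 8 = 12.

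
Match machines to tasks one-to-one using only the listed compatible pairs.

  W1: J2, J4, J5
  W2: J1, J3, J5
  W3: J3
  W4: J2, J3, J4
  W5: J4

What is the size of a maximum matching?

5

Unit-capacity flow: source→left, listed edges, right→sink; max matching = max flow.
Augmenting path W1→J2 (+1); matched 1.
Augmenting path W2→J1 (+1); matched 2.
Augmenting path W3→J3 (+1); matched 3.
Augmenting path W4→J4 (+1); matched 4.
Augmenting path W5→J4→W4→J2→W1→J5 (+1); matched 5.
No augmenting path remains; maximum matching = 5.
König certificate: {W1, W2, W3, W4, W5} is a vertex cover of size 5 (every listed pair touches it), so no matching can be larger.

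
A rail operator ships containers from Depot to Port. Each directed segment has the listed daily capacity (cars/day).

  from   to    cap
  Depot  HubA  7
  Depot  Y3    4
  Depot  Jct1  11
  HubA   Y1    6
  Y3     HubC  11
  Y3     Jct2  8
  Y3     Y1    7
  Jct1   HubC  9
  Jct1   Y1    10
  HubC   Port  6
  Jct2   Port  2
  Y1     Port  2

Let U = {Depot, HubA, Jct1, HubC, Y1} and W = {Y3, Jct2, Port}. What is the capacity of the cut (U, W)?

Edges leaving {Depot, HubA, Jct1, HubC, Y1}: Depot→Y3 (4), HubC→Port (6), Y1→Port (2).
Cut capacity = 4 + 6 + 2 = 12.

12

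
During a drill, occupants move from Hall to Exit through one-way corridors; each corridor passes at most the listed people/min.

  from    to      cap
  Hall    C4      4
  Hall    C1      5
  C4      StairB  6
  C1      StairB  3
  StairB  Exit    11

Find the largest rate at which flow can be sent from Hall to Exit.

Augment Hall→C4→StairB→Exit: bottleneck 4, flow now 4.
Augment Hall→C1→StairB→Exit: bottleneck 3, flow now 7.
No augmenting path remains; maximum flow = 7.
In the residual graph, reachable from Hall: {Hall, C1}.
Min-cut edges: Hall→C4 (4), C1→StairB (3); capacity 4 + 3 = 7.
This cut is saturated, so no flow can exceed 7.

7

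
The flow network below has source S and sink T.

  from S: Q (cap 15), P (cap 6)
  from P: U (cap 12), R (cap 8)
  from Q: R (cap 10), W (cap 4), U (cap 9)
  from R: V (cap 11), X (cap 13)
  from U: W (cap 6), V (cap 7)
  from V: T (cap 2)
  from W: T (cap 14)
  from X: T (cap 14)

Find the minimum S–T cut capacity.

Augment S→Q→W→T: bottleneck 4, flow now 4.
Augment S→P→R→V→T: bottleneck 2, flow now 6.
Augment S→P→R→X→T: bottleneck 4, flow now 10.
Augment S→Q→R→X→T: bottleneck 9, flow now 19.
Augment S→Q→U→W→T: bottleneck 2, flow now 21.
No augmenting path remains; maximum flow = 21.
By max-flow min-cut, the minimum cut capacity equals the max flow.
In the residual graph, reachable from S: {S}.
Min-cut edges: S→P (6), S→Q (15); capacity 6 + 15 = 21.

21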